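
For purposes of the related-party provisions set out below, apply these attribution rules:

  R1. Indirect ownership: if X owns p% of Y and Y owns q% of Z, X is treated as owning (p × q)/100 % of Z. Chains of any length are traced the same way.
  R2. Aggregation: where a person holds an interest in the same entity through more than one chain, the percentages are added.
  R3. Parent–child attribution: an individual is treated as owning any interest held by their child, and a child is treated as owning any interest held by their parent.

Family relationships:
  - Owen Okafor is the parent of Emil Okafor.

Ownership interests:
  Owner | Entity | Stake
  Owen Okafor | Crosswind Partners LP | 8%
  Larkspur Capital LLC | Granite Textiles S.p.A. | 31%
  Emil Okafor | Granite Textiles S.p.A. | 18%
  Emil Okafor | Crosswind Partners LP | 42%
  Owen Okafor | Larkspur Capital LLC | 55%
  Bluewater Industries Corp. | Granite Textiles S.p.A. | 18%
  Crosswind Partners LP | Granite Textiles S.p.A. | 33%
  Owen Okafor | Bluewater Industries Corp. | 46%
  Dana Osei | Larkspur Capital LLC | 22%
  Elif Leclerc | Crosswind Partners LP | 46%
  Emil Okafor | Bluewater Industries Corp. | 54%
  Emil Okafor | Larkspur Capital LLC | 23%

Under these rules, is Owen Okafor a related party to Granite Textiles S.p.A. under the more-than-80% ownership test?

By parent–child attribution (R3), Owen Okafor is treated as also owning Emil Okafor's interest in Crosswind Partners LP, giving 8% + 42% = 50%.
By parent–child attribution (R3), Owen Okafor is treated as also owning Emil Okafor's interest in Bluewater Industries Corp, giving 46% + 54% = 100%.
By parent–child attribution (R3), Owen Okafor is treated as also owning Emil Okafor's interest in Larkspur Capital LLC, giving 55% + 23% = 78%.
By parent–child attribution (R3), Owen Okafor is treated as owning Emil Okafor's 18% interest in Granite Textiles S.p.A.
Chain via Crosswind Partners LP (R1): 50% × 33% = 16.5% of Granite Textiles S.p.A.
Chain via Bluewater Industries Corp. (R1): 100% × 18% = 18% of Granite Textiles S.p.A.
Chain via Larkspur Capital LLC (R1): 78% × 31% = 24.18% of Granite Textiles S.p.A.
Direct interest in Granite Textiles S.p.A: 18%.
Aggregating (R2): 16.5% + 18% + 24.18% + 18% = 76.68%.
76.68% does not exceed the 80% threshold, so Owen is not a related party to Granite Textiles S.p.A.

No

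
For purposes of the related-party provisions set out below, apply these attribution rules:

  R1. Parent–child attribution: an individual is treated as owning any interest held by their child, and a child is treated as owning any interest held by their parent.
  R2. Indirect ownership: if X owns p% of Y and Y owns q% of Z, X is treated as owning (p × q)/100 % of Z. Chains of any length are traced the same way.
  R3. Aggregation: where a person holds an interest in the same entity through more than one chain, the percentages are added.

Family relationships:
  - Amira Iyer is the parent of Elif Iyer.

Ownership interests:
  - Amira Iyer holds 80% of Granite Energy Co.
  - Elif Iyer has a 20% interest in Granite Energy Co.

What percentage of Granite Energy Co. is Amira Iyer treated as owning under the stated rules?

100%

By parent–child attribution (R1), Amira Iyer is treated as also owning Elif Iyer's interest in Granite Energy Co, giving 80% + 20% = 100%.
Direct interest in Granite Energy Co: 100%.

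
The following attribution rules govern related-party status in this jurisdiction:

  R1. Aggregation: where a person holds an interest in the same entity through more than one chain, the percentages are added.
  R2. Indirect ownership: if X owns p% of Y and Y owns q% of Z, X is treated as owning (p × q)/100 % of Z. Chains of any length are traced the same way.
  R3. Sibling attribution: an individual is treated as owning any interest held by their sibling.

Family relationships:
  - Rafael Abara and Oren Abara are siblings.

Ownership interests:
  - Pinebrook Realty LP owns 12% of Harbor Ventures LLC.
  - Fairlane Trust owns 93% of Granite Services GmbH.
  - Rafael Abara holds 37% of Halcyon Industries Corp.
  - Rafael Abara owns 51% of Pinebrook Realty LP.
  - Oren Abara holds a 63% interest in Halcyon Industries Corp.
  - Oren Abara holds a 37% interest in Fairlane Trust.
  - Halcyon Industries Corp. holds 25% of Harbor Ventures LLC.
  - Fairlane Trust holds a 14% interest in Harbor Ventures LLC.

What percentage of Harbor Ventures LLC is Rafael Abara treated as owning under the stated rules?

By sibling attribution (R3), Rafael Abara is treated as also owning Oren Abara's interest in Halcyon Industries Corp, giving 37% + 63% = 100%.
By sibling attribution (R3), Rafael Abara is treated as owning Oren Abara's 37% interest in Fairlane Trust.
Chain via Pinebrook Realty LP (R2): 51% × 12% = 6.12% of Harbor Ventures LLC.
Chain via Halcyon Industries Corp. (R2): 100% × 25% = 25% of Harbor Ventures LLC.
Chain via Fairlane Trust (R2): 37% × 14% = 5.18% of Harbor Ventures LLC.
Aggregating (R1): 6.12% + 25% + 5.18% = 36.3%.

36.3%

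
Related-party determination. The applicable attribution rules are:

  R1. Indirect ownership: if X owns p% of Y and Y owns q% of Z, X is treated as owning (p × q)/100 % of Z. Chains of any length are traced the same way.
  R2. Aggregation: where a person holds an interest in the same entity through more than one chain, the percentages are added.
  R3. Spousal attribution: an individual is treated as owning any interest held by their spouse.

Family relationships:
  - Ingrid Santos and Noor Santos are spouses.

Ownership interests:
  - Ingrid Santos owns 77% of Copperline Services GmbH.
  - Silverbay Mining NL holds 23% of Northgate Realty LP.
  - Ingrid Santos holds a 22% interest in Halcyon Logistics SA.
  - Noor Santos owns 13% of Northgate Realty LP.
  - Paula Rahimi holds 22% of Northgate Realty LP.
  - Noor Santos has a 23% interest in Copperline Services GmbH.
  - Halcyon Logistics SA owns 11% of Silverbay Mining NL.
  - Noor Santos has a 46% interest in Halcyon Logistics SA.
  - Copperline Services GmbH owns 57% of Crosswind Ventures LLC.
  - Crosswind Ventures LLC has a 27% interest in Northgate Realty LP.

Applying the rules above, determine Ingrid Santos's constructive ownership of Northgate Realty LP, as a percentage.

By spousal attribution (R3), Ingrid Santos is treated as also owning Noor Santos's interest in Copperline Services GmbH, giving 77% + 23% = 100%.
By spousal attribution (R3), Ingrid Santos is treated as also owning Noor Santos's interest in Halcyon Logistics SA, giving 22% + 46% = 68%.
By spousal attribution (R3), Ingrid Santos is treated as owning Noor Santos's 13% interest in Northgate Realty LP.
Chain via Copperline Services GmbH → Crosswind Ventures LLC (R1): 100% × 57% × 27% = 15.39% of Northgate Realty LP.
Chain via Halcyon Logistics SA → Silverbay Mining NL (R1): 68% × 11% × 23% = 1.7204% of Northgate Realty LP.
Direct interest in Northgate Realty LP: 13%.
Aggregating (R2): 15.39% + 1.7204% + 13% = 30.1104%.

30.1104%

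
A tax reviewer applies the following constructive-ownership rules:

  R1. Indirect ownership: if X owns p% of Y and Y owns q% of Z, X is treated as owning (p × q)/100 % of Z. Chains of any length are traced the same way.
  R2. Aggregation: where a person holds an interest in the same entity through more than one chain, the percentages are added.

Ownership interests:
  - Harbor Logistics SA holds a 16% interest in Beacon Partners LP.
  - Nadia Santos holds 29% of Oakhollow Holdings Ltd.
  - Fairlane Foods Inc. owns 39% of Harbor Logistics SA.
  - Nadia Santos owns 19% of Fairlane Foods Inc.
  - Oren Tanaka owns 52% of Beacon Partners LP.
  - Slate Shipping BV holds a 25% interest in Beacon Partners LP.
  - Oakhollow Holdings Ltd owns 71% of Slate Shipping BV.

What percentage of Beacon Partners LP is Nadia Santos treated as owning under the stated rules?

6.3331%

Chain via Oakhollow Holdings Ltd → Slate Shipping BV (R1): 29% × 71% × 25% = 5.1475% of Beacon Partners LP.
Chain via Fairlane Foods Inc. → Harbor Logistics SA (R1): 19% × 39% × 16% = 1.1856% of Beacon Partners LP.
Aggregating (R2): 5.1475% + 1.1856% = 6.3331%.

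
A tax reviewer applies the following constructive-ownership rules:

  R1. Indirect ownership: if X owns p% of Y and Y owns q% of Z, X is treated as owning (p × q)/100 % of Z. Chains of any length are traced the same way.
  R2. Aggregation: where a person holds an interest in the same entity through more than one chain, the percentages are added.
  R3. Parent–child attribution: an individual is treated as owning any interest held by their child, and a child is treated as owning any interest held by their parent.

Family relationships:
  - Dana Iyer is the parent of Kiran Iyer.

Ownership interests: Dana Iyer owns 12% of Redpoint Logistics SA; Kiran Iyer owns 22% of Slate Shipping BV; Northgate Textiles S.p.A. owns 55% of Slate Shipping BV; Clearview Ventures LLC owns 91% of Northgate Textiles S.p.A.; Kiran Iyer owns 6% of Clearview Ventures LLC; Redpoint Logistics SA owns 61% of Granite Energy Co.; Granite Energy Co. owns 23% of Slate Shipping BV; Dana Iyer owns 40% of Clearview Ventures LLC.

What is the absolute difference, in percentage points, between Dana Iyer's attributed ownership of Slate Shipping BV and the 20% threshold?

By parent–child attribution (R3), Dana Iyer is treated as also owning Kiran Iyer's interest in Clearview Ventures LLC, giving 40% + 6% = 46%.
By parent–child attribution (R3), Dana Iyer is treated as owning Kiran Iyer's 22% interest in Slate Shipping BV.
Chain via Redpoint Logistics SA → Granite Energy Co. (R1): 12% × 61% × 23% = 1.6836% of Slate Shipping BV.
Chain via Clearview Ventures LLC → Northgate Textiles S.p.A. (R1): 46% × 91% × 55% = 23.023% of Slate Shipping BV.
Direct interest in Slate Shipping BV: 22%.
Aggregating (R2): 1.6836% + 23.023% + 22% = 46.7066%.
46.7066% exceeds the 20% threshold by 26.7066 percentage points.

26.7066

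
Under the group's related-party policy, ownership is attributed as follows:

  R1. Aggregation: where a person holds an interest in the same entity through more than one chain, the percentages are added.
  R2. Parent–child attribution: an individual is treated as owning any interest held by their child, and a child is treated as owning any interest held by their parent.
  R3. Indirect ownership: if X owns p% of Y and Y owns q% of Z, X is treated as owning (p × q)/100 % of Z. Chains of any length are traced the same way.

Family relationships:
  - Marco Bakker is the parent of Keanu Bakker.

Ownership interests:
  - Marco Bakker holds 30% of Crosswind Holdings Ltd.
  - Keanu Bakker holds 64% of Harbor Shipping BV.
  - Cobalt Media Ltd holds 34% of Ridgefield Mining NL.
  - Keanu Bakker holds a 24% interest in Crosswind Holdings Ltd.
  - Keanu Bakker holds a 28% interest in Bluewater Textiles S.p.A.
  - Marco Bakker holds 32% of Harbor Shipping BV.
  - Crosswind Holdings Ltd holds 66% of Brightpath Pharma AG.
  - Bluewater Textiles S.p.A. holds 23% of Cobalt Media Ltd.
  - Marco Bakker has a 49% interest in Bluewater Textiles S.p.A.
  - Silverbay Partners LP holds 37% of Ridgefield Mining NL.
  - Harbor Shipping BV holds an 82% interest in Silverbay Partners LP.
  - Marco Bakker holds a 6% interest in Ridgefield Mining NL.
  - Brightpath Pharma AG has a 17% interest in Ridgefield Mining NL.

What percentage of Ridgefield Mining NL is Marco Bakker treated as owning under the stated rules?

47.2066%

By parent–child attribution (R2), Marco Bakker is treated as also owning Keanu Bakker's interest in Harbor Shipping BV, giving 32% + 64% = 96%.
By parent–child attribution (R2), Marco Bakker is treated as also owning Keanu Bakker's interest in Crosswind Holdings Ltd, giving 30% + 24% = 54%.
By parent–child attribution (R2), Marco Bakker is treated as also owning Keanu Bakker's interest in Bluewater Textiles S.p.A, giving 49% + 28% = 77%.
Chain via Harbor Shipping BV → Silverbay Partners LP (R3): 96% × 82% × 37% = 29.1264% of Ridgefield Mining NL.
Chain via Crosswind Holdings Ltd → Brightpath Pharma AG (R3): 54% × 66% × 17% = 6.0588% of Ridgefield Mining NL.
Chain via Bluewater Textiles S.p.A. → Cobalt Media Ltd (R3): 77% × 23% × 34% = 6.0214% of Ridgefield Mining NL.
Direct interest in Ridgefield Mining NL: 6%.
Aggregating (R1): 29.1264% + 6.0588% + 6.0214% + 6% = 47.2066%.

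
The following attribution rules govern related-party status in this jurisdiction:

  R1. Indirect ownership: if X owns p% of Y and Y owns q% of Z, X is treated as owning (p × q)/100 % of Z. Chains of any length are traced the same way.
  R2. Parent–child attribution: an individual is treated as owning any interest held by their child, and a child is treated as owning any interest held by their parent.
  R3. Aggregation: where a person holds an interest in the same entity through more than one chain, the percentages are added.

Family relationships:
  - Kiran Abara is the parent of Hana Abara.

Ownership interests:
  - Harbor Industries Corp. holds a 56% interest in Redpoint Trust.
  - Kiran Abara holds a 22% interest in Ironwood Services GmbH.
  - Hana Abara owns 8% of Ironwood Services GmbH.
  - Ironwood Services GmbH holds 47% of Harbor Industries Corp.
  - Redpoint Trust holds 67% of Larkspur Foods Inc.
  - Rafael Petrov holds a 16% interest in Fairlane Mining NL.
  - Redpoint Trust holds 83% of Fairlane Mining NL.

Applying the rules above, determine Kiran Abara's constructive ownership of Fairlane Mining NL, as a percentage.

6.55368%

By parent–child attribution (R2), Kiran Abara is treated as also owning Hana Abara's interest in Ironwood Services GmbH, giving 22% + 8% = 30%.
Chain via Ironwood Services GmbH → Harbor Industries Corp. → Redpoint Trust (R1): 30% × 47% × 56% × 83% = 6.55368% of Fairlane Mining NL.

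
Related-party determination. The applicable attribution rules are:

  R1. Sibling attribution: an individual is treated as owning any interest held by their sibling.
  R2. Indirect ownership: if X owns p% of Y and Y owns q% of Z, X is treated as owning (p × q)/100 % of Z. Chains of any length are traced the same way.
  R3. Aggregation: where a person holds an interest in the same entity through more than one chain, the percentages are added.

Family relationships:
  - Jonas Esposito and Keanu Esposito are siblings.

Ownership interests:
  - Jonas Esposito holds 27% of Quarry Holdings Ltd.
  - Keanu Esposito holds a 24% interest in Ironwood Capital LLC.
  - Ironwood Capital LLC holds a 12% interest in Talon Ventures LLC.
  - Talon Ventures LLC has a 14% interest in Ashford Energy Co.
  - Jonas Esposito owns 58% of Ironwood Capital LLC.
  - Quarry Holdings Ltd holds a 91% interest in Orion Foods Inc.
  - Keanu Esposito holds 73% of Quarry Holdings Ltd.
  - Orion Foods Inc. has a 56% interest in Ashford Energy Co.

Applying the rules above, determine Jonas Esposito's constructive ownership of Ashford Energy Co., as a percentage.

52.3376%

By sibling attribution (R1), Jonas Esposito is treated as also owning Keanu Esposito's interest in Ironwood Capital LLC, giving 58% + 24% = 82%.
By sibling attribution (R1), Jonas Esposito is treated as also owning Keanu Esposito's interest in Quarry Holdings Ltd, giving 27% + 73% = 100%.
Chain via Ironwood Capital LLC → Talon Ventures LLC (R2): 82% × 12% × 14% = 1.3776% of Ashford Energy Co.
Chain via Quarry Holdings Ltd → Orion Foods Inc. (R2): 100% × 91% × 56% = 50.96% of Ashford Energy Co.
Aggregating (R3): 1.3776% + 50.96% = 52.3376%.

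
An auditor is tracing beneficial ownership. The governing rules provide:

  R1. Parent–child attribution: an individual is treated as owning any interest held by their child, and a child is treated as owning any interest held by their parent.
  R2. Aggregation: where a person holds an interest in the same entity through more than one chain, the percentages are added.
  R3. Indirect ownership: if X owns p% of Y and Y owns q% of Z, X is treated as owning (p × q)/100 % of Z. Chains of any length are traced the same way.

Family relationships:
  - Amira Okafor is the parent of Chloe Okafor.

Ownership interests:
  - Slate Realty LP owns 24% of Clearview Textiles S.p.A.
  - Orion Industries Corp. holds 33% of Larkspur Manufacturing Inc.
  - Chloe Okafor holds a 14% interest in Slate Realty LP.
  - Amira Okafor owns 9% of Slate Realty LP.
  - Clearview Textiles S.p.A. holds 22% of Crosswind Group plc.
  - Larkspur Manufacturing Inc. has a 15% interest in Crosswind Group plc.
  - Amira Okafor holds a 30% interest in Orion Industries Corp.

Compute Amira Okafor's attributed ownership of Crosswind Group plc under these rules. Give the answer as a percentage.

By parent–child attribution (R1), Amira Okafor is treated as also owning Chloe Okafor's interest in Slate Realty LP, giving 9% + 14% = 23%.
Chain via Slate Realty LP → Clearview Textiles S.p.A. (R3): 23% × 24% × 22% = 1.2144% of Crosswind Group plc.
Chain via Orion Industries Corp. → Larkspur Manufacturing Inc. (R3): 30% × 33% × 15% = 1.485% of Crosswind Group plc.
Aggregating (R2): 1.2144% + 1.485% = 2.6994%.

2.6994%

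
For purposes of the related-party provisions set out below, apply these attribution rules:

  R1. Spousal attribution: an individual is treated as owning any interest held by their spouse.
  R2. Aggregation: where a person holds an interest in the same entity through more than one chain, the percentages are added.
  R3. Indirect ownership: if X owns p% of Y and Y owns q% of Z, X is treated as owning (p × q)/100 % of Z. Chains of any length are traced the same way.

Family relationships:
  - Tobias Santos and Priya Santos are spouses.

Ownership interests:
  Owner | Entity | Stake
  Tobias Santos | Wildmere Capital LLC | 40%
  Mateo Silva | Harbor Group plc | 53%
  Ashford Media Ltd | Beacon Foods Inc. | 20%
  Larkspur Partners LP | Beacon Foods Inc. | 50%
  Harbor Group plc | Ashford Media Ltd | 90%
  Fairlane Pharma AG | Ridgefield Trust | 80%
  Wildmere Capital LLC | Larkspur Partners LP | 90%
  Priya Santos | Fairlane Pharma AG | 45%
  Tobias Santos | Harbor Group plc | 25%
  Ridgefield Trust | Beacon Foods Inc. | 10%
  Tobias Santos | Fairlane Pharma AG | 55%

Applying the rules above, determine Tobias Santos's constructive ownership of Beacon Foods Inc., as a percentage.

By spousal attribution (R1), Tobias Santos is treated as also owning Priya Santos's interest in Fairlane Pharma AG, giving 55% + 45% = 100%.
Chain via Fairlane Pharma AG → Ridgefield Trust (R3): 100% × 80% × 10% = 8% of Beacon Foods Inc.
Chain via Wildmere Capital LLC → Larkspur Partners LP (R3): 40% × 90% × 50% = 18% of Beacon Foods Inc.
Chain via Harbor Group plc → Ashford Media Ltd (R3): 25% × 90% × 20% = 4.5% of Beacon Foods Inc.
Aggregating (R2): 8% + 18% + 4.5% = 30.5%.

30.5%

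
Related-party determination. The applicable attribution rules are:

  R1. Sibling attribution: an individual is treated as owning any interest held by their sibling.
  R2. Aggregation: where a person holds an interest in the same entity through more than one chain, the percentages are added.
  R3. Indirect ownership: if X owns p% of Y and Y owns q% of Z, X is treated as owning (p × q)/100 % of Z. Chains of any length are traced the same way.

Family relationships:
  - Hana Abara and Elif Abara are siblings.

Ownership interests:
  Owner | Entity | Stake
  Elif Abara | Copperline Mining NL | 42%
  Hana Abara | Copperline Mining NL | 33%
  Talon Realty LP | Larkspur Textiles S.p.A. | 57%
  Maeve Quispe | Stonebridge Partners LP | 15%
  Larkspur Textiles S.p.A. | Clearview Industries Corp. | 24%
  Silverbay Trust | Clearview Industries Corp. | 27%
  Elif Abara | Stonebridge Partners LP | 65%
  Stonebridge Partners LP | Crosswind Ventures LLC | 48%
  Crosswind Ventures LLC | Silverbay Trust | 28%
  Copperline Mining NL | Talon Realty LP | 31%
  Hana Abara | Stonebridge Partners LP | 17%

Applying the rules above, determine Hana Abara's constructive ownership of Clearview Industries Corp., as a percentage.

6.156216%

By sibling attribution (R1), Hana Abara is treated as also owning Elif Abara's interest in Stonebridge Partners LP, giving 17% + 65% = 82%.
By sibling attribution (R1), Hana Abara is treated as also owning Elif Abara's interest in Copperline Mining NL, giving 33% + 42% = 75%.
Chain via Stonebridge Partners LP → Crosswind Ventures LLC → Silverbay Trust (R3): 82% × 48% × 28% × 27% = 2.975616% of Clearview Industries Corp.
Chain via Copperline Mining NL → Talon Realty LP → Larkspur Textiles S.p.A. (R3): 75% × 31% × 57% × 24% = 3.1806% of Clearview Industries Corp.
Aggregating (R2): 2.975616% + 3.1806% = 6.156216%.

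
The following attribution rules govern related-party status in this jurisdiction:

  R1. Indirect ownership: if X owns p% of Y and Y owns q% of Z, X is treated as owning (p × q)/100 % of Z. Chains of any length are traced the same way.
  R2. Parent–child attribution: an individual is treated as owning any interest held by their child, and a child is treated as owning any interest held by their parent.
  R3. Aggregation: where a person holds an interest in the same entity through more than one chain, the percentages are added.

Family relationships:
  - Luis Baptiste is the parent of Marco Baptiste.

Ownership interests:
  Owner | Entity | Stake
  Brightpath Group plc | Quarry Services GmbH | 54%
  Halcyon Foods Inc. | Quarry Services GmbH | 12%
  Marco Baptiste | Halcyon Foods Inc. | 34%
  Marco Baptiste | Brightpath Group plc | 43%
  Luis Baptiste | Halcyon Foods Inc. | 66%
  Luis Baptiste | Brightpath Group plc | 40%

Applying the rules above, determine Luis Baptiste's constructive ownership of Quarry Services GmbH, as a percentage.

56.82%

By parent–child attribution (R2), Luis Baptiste is treated as also owning Marco Baptiste's interest in Halcyon Foods Inc, giving 66% + 34% = 100%.
By parent–child attribution (R2), Luis Baptiste is treated as also owning Marco Baptiste's interest in Brightpath Group plc, giving 40% + 43% = 83%.
Chain via Halcyon Foods Inc. (R1): 100% × 12% = 12% of Quarry Services GmbH.
Chain via Brightpath Group plc (R1): 83% × 54% = 44.82% of Quarry Services GmbH.
Aggregating (R3): 12% + 44.82% = 56.82%.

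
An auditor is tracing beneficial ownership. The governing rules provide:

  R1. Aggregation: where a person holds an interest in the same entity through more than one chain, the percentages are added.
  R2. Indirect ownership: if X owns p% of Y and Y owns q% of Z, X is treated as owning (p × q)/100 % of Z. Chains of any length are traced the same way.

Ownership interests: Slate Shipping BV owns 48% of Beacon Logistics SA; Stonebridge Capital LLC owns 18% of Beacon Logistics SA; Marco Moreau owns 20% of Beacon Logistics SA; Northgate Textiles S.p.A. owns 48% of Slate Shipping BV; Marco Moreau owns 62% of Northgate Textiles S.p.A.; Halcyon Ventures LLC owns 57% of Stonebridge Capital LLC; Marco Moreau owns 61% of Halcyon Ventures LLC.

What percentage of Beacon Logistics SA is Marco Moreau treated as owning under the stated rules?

40.5434%

Chain via Northgate Textiles S.p.A. → Slate Shipping BV (R2): 62% × 48% × 48% = 14.2848% of Beacon Logistics SA.
Chain via Halcyon Ventures LLC → Stonebridge Capital LLC (R2): 61% × 57% × 18% = 6.2586% of Beacon Logistics SA.
Direct interest in Beacon Logistics SA: 20%.
Aggregating (R1): 14.2848% + 6.2586% + 20% = 40.5434%.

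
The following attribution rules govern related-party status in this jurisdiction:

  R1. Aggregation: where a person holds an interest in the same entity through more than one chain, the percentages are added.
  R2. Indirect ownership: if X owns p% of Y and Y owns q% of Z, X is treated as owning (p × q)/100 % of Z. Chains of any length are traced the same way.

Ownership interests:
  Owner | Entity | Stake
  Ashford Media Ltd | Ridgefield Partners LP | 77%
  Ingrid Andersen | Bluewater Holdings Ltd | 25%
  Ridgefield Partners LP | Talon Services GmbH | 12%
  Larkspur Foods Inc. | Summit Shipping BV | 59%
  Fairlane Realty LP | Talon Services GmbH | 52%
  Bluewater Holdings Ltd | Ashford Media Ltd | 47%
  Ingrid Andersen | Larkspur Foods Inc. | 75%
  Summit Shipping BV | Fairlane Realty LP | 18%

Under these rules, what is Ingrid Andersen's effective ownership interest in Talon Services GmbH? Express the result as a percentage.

5.2275%

Chain via Larkspur Foods Inc. → Summit Shipping BV → Fairlane Realty LP (R2): 75% × 59% × 18% × 52% = 4.1418% of Talon Services GmbH.
Chain via Bluewater Holdings Ltd → Ashford Media Ltd → Ridgefield Partners LP (R2): 25% × 47% × 77% × 12% = 1.0857% of Talon Services GmbH.
Aggregating (R1): 4.1418% + 1.0857% = 5.2275%.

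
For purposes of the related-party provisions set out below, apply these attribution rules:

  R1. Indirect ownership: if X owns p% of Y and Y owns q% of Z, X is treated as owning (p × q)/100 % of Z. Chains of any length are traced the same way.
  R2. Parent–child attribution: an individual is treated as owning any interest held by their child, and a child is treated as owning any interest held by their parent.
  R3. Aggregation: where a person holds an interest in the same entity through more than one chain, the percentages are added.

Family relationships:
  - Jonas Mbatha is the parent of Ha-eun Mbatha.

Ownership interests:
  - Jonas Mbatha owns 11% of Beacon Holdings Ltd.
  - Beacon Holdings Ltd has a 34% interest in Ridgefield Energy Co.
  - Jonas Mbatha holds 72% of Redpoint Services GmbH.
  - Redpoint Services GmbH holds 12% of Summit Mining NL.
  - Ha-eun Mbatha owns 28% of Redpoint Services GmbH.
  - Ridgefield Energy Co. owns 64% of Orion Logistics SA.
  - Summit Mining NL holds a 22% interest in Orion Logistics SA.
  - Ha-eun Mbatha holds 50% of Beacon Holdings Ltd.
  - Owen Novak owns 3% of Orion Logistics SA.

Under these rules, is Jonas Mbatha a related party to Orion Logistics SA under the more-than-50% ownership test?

No

By parent–child attribution (R2), Jonas Mbatha is treated as also owning Ha-eun Mbatha's interest in Redpoint Services GmbH, giving 72% + 28% = 100%.
By parent–child attribution (R2), Jonas Mbatha is treated as also owning Ha-eun Mbatha's interest in Beacon Holdings Ltd, giving 11% + 50% = 61%.
Chain via Redpoint Services GmbH → Summit Mining NL (R1): 100% × 12% × 22% = 2.64% of Orion Logistics SA.
Chain via Beacon Holdings Ltd → Ridgefield Energy Co. (R1): 61% × 34% × 64% = 13.2736% of Orion Logistics SA.
Aggregating (R3): 2.64% + 13.2736% = 15.9136%.
15.9136% does not exceed the 50% threshold, so Jonas is not a related party to Orion Logistics SA.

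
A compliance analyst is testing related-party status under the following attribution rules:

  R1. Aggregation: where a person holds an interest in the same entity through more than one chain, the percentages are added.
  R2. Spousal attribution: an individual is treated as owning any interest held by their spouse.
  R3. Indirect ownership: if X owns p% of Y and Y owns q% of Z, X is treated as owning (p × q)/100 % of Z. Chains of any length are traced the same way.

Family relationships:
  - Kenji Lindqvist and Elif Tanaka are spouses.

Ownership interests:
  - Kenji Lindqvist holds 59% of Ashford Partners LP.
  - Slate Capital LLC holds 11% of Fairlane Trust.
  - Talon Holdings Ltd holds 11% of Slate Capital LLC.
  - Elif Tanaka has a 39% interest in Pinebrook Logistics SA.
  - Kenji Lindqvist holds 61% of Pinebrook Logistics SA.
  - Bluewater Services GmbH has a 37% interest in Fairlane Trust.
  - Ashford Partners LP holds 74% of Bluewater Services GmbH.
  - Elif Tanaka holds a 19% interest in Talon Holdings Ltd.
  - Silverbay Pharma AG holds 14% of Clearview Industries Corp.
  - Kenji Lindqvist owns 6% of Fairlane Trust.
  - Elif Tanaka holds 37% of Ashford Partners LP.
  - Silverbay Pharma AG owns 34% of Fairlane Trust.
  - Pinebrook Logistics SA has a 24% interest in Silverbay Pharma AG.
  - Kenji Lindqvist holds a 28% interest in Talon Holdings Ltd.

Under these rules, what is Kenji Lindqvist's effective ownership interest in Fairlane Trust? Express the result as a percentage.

41.0135%

By spousal attribution (R2), Kenji Lindqvist is treated as also owning Elif Tanaka's interest in Pinebrook Logistics SA, giving 61% + 39% = 100%.
By spousal attribution (R2), Kenji Lindqvist is treated as also owning Elif Tanaka's interest in Talon Holdings Ltd, giving 28% + 19% = 47%.
By spousal attribution (R2), Kenji Lindqvist is treated as also owning Elif Tanaka's interest in Ashford Partners LP, giving 59% + 37% = 96%.
Chain via Pinebrook Logistics SA → Silverbay Pharma AG (R3): 100% × 24% × 34% = 8.16% of Fairlane Trust.
Chain via Talon Holdings Ltd → Slate Capital LLC (R3): 47% × 11% × 11% = 0.5687% of Fairlane Trust.
Chain via Ashford Partners LP → Bluewater Services GmbH (R3): 96% × 74% × 37% = 26.2848% of Fairlane Trust.
Direct interest in Fairlane Trust: 6%.
Aggregating (R1): 8.16% + 0.5687% + 26.2848% + 6% = 41.0135%.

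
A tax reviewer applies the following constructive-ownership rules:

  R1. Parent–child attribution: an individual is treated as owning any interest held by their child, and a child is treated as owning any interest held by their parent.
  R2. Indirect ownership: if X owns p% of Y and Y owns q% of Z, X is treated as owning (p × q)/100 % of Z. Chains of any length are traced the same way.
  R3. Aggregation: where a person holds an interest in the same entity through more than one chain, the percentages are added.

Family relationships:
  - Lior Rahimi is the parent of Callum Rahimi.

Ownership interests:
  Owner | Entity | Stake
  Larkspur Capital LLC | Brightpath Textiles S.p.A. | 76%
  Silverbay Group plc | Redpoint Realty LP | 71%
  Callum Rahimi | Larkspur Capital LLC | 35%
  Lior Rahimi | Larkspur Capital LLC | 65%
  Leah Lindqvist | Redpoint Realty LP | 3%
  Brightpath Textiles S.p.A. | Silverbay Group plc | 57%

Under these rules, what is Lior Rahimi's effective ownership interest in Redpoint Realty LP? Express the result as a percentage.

By parent–child attribution (R1), Lior Rahimi is treated as also owning Callum Rahimi's interest in Larkspur Capital LLC, giving 65% + 35% = 100%.
Chain via Larkspur Capital LLC → Brightpath Textiles S.p.A. → Silverbay Group plc (R2): 100% × 76% × 57% × 71% = 30.7572% of Redpoint Realty LP.

30.7572%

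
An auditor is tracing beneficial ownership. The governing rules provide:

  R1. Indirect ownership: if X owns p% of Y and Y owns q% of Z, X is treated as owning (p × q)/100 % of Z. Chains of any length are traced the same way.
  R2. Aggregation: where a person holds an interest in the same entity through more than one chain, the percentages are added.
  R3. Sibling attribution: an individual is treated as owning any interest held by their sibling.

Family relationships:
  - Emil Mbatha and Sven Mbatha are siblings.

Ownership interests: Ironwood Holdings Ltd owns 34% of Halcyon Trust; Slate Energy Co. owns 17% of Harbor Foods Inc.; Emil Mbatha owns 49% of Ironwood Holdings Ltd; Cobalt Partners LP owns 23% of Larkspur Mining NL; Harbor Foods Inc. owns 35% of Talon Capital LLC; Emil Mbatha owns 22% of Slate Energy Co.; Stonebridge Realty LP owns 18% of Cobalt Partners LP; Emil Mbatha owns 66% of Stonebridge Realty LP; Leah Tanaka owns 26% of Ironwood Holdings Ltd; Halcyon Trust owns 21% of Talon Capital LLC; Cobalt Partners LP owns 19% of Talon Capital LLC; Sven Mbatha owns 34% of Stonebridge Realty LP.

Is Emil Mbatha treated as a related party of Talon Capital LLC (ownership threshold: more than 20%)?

No

By sibling attribution (R3), Emil Mbatha is treated as also owning Sven Mbatha's interest in Stonebridge Realty LP, giving 66% + 34% = 100%.
Chain via Slate Energy Co. → Harbor Foods Inc. (R1): 22% × 17% × 35% = 1.309% of Talon Capital LLC.
Chain via Stonebridge Realty LP → Cobalt Partners LP (R1): 100% × 18% × 19% = 3.42% of Talon Capital LLC.
Chain via Ironwood Holdings Ltd → Halcyon Trust (R1): 49% × 34% × 21% = 3.4986% of Talon Capital LLC.
Aggregating (R2): 1.309% + 3.42% + 3.4986% = 8.2276%.
8.2276% does not exceed the 20% threshold, so Emil is not a related party to Talon Capital LLC.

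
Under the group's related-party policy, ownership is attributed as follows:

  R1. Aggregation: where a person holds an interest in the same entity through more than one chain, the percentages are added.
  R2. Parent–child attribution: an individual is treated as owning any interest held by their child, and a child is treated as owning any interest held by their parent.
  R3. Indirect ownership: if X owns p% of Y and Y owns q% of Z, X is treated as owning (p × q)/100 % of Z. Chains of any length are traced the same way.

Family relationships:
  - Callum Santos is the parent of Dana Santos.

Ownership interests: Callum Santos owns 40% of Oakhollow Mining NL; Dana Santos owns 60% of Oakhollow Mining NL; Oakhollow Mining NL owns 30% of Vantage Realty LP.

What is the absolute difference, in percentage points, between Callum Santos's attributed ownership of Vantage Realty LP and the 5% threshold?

25

By parent–child attribution (R2), Callum Santos is treated as also owning Dana Santos's interest in Oakhollow Mining NL, giving 40% + 60% = 100%.
Chain via Oakhollow Mining NL (R3): 100% × 30% = 30% of Vantage Realty LP.
30% exceeds the 5% threshold by 25 percentage points.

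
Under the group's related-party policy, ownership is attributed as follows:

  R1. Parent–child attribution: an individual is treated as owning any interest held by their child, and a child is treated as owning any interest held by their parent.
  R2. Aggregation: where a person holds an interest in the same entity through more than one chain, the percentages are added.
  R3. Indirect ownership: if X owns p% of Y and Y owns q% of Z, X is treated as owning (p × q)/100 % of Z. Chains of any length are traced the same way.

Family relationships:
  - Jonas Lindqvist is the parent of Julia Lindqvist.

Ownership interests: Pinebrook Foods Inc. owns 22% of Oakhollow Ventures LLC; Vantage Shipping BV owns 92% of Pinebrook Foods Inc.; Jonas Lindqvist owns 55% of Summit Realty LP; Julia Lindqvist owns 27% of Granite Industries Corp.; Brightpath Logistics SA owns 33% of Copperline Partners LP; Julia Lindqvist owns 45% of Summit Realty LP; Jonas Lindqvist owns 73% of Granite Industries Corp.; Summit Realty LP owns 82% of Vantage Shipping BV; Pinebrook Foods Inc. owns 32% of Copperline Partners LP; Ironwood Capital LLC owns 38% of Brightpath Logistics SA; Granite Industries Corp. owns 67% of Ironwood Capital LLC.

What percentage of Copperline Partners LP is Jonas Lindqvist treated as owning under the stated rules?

32.5426%

By parent–child attribution (R1), Jonas Lindqvist is treated as also owning Julia Lindqvist's interest in Summit Realty LP, giving 55% + 45% = 100%.
By parent–child attribution (R1), Jonas Lindqvist is treated as also owning Julia Lindqvist's interest in Granite Industries Corp, giving 73% + 27% = 100%.
Chain via Summit Realty LP → Vantage Shipping BV → Pinebrook Foods Inc. (R3): 100% × 82% × 92% × 32% = 24.1408% of Copperline Partners LP.
Chain via Granite Industries Corp. → Ironwood Capital LLC → Brightpath Logistics SA (R3): 100% × 67% × 38% × 33% = 8.4018% of Copperline Partners LP.
Aggregating (R2): 24.1408% + 8.4018% = 32.5426%.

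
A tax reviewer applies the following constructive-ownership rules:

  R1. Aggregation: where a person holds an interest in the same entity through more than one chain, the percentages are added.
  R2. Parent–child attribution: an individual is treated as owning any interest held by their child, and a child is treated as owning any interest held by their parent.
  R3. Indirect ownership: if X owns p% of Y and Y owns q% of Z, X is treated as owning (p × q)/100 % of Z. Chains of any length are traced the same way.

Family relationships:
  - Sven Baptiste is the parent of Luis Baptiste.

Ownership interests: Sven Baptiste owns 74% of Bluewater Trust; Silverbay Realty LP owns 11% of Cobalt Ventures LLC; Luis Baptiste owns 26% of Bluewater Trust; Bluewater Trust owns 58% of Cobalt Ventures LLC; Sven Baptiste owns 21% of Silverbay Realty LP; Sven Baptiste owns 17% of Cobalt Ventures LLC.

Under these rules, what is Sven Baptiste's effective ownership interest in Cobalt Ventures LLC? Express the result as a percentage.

By parent–child attribution (R2), Sven Baptiste is treated as also owning Luis Baptiste's interest in Bluewater Trust, giving 74% + 26% = 100%.
Chain via Bluewater Trust (R3): 100% × 58% = 58% of Cobalt Ventures LLC.
Chain via Silverbay Realty LP (R3): 21% × 11% = 2.31% of Cobalt Ventures LLC.
Direct interest in Cobalt Ventures LLC: 17%.
Aggregating (R1): 58% + 2.31% + 17% = 77.31%.

77.31%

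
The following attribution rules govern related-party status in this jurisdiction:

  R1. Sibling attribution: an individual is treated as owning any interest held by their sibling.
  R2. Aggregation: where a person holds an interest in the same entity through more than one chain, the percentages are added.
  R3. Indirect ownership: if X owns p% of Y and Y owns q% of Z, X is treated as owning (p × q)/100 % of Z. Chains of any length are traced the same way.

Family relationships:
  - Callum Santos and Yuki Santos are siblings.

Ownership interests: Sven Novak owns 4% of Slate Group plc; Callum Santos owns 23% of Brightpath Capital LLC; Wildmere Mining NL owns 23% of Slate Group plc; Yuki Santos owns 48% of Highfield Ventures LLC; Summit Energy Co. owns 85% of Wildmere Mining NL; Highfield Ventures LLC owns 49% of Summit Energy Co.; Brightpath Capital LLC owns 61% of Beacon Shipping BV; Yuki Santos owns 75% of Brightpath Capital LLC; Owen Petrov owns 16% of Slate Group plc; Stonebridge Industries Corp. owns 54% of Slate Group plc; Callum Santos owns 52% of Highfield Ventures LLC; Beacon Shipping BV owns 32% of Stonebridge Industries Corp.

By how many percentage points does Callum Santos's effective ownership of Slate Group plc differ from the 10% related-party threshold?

9.909484

By sibling attribution (R1), Callum Santos is treated as also owning Yuki Santos's interest in Highfield Ventures LLC, giving 52% + 48% = 100%.
By sibling attribution (R1), Callum Santos is treated as also owning Yuki Santos's interest in Brightpath Capital LLC, giving 23% + 75% = 98%.
Chain via Highfield Ventures LLC → Summit Energy Co. → Wildmere Mining NL (R3): 100% × 49% × 85% × 23% = 9.5795% of Slate Group plc.
Chain via Brightpath Capital LLC → Beacon Shipping BV → Stonebridge Industries Corp. (R3): 98% × 61% × 32% × 54% = 10.329984% of Slate Group plc.
Aggregating (R2): 9.5795% + 10.329984% = 19.909484%.
19.909484% exceeds the 10% threshold by 9.909484 percentage points.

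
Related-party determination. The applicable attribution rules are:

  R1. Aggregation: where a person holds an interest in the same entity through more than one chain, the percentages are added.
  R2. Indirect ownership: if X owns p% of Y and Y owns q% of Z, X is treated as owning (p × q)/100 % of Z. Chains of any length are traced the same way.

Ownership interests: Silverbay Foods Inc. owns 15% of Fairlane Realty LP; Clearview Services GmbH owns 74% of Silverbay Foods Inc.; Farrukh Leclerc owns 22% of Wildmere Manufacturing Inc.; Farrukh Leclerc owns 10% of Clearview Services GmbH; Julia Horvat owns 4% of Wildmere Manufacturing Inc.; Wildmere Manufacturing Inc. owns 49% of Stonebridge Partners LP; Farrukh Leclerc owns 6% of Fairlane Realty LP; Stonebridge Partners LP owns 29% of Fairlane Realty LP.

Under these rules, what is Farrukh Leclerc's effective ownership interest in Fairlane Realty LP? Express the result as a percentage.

Chain via Wildmere Manufacturing Inc. → Stonebridge Partners LP (R2): 22% × 49% × 29% = 3.1262% of Fairlane Realty LP.
Chain via Clearview Services GmbH → Silverbay Foods Inc. (R2): 10% × 74% × 15% = 1.11% of Fairlane Realty LP.
Direct interest in Fairlane Realty LP: 6%.
Aggregating (R1): 3.1262% + 1.11% + 6% = 10.2362%.

10.2362%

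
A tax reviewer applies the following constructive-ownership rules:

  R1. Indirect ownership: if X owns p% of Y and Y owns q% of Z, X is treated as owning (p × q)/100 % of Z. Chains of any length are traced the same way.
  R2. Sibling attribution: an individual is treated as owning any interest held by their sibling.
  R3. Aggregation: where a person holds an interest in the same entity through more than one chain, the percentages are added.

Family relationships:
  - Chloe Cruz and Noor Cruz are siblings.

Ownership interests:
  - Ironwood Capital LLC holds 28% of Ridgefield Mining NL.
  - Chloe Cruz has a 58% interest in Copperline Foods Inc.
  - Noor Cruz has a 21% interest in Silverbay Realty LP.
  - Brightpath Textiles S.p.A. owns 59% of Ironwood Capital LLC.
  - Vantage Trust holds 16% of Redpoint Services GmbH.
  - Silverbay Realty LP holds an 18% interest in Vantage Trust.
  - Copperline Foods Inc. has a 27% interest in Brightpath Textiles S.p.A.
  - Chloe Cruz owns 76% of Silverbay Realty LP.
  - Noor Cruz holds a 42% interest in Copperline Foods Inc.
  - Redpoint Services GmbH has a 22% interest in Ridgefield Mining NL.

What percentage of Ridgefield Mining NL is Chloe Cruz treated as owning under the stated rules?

5.074992%

By sibling attribution (R2), Chloe Cruz is treated as also owning Noor Cruz's interest in Copperline Foods Inc, giving 58% + 42% = 100%.
By sibling attribution (R2), Chloe Cruz is treated as also owning Noor Cruz's interest in Silverbay Realty LP, giving 76% + 21% = 97%.
Chain via Copperline Foods Inc. → Brightpath Textiles S.p.A. → Ironwood Capital LLC (R1): 100% × 27% × 59% × 28% = 4.4604% of Ridgefield Mining NL.
Chain via Silverbay Realty LP → Vantage Trust → Redpoint Services GmbH (R1): 97% × 18% × 16% × 22% = 0.614592% of Ridgefield Mining NL.
Aggregating (R3): 4.4604% + 0.614592% = 5.074992%.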